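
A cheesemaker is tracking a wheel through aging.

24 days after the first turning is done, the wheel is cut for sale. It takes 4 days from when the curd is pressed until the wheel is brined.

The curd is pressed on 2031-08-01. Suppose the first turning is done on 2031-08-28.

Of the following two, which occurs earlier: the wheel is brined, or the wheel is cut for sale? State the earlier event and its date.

The curd is pressed: Aug 1, 2031.
The wheel is brined: Aug 1, 2031 + 4 days = Aug 5, 2031.
The first turning is done: Aug 28, 2031.
The wheel is cut for sale: Aug 28, 2031 + 24 days = Sep 21, 2031.
Comparing: the wheel is brined on Aug 5, 2031 vs the wheel is cut for sale on Sep 21, 2031. Earlier: the wheel is brined.

The wheel is brined — 2031-08-05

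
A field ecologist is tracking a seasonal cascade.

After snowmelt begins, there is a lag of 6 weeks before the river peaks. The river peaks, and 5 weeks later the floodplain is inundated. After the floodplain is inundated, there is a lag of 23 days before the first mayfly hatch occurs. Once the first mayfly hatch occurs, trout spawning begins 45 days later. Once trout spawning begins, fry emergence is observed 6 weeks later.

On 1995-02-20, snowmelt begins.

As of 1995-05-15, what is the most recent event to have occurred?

The floodplain is inundated

Snowmelt begins: Feb 20, 1995.
The river peaks: Feb 20, 1995 + 6 weeks = Apr 3, 1995.
The floodplain is inundated: Apr 3, 1995 + 5 weeks = May 8, 1995.
The first mayfly hatch occurs: May 8, 1995 + 23 days = May 31, 1995.
Trout spawning begins: May 31, 1995 + 45 days = Jul 15, 1995.
Fry emergence is observed: Jul 15, 1995 + 6 weeks = Aug 26, 1995.
May 15, 1995 falls between when the floodplain is inundated (May 8, 1995) and when the first mayfly hatch occurs (May 31, 1995).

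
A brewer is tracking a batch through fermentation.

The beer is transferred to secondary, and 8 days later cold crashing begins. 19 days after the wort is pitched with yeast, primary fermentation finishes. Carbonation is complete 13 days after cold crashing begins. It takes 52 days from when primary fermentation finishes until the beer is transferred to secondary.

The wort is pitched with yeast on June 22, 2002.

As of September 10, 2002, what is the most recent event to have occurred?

Cold crashing begins

The wort is pitched with yeast: Jun 22, 2002.
Primary fermentation finishes: Jun 22, 2002 + 19 days = Jul 11, 2002.
The beer is transferred to secondary: Jul 11, 2002 + 52 days = Sep 1, 2002.
Cold crashing begins: Sep 1, 2002 + 8 days = Sep 9, 2002.
Carbonation is complete: Sep 9, 2002 + 13 days = Sep 22, 2002.
Sep 10, 2002 falls between when cold crashing begins (Sep 9, 2002) and when carbonation is complete (Sep 22, 2002).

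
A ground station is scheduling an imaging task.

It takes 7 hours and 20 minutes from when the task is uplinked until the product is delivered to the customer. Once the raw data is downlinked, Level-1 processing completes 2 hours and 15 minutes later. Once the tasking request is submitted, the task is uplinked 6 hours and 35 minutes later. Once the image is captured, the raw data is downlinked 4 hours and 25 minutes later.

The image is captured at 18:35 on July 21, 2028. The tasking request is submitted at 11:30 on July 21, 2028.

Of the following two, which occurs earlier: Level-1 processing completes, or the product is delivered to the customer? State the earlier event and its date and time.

The image is captured: 18:35 Jul 21, 2028.
The raw data is downlinked: 18:35 Jul 21, 2028 + 4h25m = 23:00 Jul 21, 2028.
Level-1 processing completes: 23:00 Jul 21, 2028 + 2h15m = 01:15 Jul 22, 2028.
The tasking request is submitted: 11:30 Jul 21, 2028.
The task is uplinked: 11:30 Jul 21, 2028 + 6h35m = 18:05 Jul 21, 2028.
The product is delivered to the customer: 18:05 Jul 21, 2028 + 7h20m = 01:25 Jul 22, 2028.
Comparing: Level-1 processing completes at 01:15 Jul 22, 2028 vs the product is delivered to the customer at 01:25 Jul 22, 2028. Earlier: Level-1 processing completes.

Level-1 processing completes — 01:15 on July 22, 2028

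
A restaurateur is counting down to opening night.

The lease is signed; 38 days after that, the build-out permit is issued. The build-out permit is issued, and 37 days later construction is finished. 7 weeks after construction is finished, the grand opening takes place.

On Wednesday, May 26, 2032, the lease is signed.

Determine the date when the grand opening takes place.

The lease is signed: May 26, 2032.
The build-out permit is issued: May 26, 2032 + 38 days = Jul 3, 2032.
Construction is finished: Jul 3, 2032 + 37 days = Aug 9, 2032.
The grand opening takes place: Aug 9, 2032 + 7 weeks = Sep 27, 2032.

Monday, September 27, 2032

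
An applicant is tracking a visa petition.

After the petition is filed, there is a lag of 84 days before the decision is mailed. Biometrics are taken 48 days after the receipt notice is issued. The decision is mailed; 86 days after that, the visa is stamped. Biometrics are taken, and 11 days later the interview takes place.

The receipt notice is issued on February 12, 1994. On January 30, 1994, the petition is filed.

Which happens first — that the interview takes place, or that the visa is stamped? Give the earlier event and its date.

The receipt notice is issued: Feb 12, 1994.
Biometrics are taken: Feb 12, 1994 + 48 days = Apr 1, 1994.
The interview takes place: Apr 1, 1994 + 11 days = Apr 12, 1994.
The petition is filed: Jan 30, 1994.
The decision is mailed: Jan 30, 1994 + 84 days = Apr 24, 1994.
The visa is stamped: Apr 24, 1994 + 86 days = Jul 19, 1994.
Comparing: the interview takes place on Apr 12, 1994 vs the visa is stamped on Jul 19, 1994. Earlier: the interview takes place.

The interview takes place — April 12, 1994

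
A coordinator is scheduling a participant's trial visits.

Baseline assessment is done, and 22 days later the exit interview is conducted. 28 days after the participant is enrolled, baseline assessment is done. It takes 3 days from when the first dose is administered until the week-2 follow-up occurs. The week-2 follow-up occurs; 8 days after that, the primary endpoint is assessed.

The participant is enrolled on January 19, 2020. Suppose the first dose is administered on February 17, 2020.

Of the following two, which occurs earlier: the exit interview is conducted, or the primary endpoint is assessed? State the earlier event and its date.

The primary endpoint is assessed — February 28, 2020

The participant is enrolled: Jan 19, 2020.
Baseline assessment is done: Jan 19, 2020 + 28 days = Feb 16, 2020.
The exit interview is conducted: Feb 16, 2020 + 22 days = Mar 9, 2020.
The first dose is administered: Feb 17, 2020.
The week-2 follow-up occurs: Feb 17, 2020 + 3 days = Feb 20, 2020.
The primary endpoint is assessed: Feb 20, 2020 + 8 days = Feb 28, 2020.
Comparing: the exit interview is conducted on Mar 9, 2020 vs the primary endpoint is assessed on Feb 28, 2020. Earlier: the primary endpoint is assessed.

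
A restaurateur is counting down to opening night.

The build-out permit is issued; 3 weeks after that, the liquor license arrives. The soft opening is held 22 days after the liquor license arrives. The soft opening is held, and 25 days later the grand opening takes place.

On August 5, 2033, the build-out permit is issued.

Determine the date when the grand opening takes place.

October 12, 2033

The build-out permit is issued: Aug 5, 2033.
The liquor license arrives: Aug 5, 2033 + 3 weeks = Aug 26, 2033.
The soft opening is held: Aug 26, 2033 + 22 days = Sep 17, 2033.
The grand opening takes place: Sep 17, 2033 + 25 days = Oct 12, 2033.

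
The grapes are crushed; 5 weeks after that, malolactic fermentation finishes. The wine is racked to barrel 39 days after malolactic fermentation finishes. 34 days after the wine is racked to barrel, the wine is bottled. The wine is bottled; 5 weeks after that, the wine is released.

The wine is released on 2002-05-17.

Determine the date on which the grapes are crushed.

The wine is released: May 17, 2002.
The wine is bottled: May 17, 2002 − 5 weeks = Apr 12, 2002.
The wine is racked to barrel: Apr 12, 2002 − 34 days = Mar 9, 2002.
Malolactic fermentation finishes: Mar 9, 2002 − 39 days = Jan 29, 2002.
The grapes are crushed: Jan 29, 2002 − 5 weeks = Dec 25, 2001.

2001-12-25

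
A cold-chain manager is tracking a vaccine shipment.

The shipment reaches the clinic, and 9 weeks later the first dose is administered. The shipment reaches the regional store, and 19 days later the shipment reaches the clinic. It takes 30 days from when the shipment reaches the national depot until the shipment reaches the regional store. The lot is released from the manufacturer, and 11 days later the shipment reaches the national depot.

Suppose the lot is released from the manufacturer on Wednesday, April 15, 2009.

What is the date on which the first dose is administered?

The lot is released from the manufacturer: Apr 15, 2009.
The shipment reaches the national depot: Apr 15, 2009 + 11 days = Apr 26, 2009.
The shipment reaches the regional store: Apr 26, 2009 + 30 days = May 26, 2009.
The shipment reaches the clinic: May 26, 2009 + 19 days = Jun 14, 2009.
The first dose is administered: Jun 14, 2009 + 9 weeks = Aug 16, 2009.

Sunday, August 16, 2009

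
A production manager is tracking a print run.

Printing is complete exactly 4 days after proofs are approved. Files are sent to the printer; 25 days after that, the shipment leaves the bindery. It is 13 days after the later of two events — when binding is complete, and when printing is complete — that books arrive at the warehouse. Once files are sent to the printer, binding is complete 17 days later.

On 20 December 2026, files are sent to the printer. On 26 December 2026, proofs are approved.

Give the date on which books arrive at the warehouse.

19 January 2027

Files are sent to the printer: Dec 20, 2026.
Binding is complete: Dec 20, 2026 + 17 days = Jan 6, 2027.
Proofs are approved: Dec 26, 2026.
Printing is complete: Dec 26, 2026 + 4 days = Dec 30, 2026.
Both prerequisites met — binding is complete (Jan 6, 2027), printing is complete (Dec 30, 2026); the later is Jan 6, 2027.
Books arrive at the warehouse: Jan 6, 2027 + 13 days = Jan 19, 2027.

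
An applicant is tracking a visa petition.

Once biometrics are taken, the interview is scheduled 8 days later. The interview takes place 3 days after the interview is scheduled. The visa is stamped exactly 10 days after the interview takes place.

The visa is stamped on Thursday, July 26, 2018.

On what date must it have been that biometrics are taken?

The visa is stamped: Jul 26, 2018.
The interview takes place: Jul 26, 2018 − 10 days = Jul 16, 2018.
The interview is scheduled: Jul 16, 2018 − 3 days = Jul 13, 2018.
Biometrics are taken: Jul 13, 2018 − 8 days = Jul 5, 2018.

Thursday, July 5, 2018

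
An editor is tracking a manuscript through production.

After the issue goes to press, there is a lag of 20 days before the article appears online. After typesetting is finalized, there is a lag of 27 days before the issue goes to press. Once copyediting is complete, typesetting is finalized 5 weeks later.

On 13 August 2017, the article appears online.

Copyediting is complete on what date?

The article appears online: Aug 13, 2017.
The issue goes to press: Aug 13, 2017 − 20 days = Jul 24, 2017.
Typesetting is finalized: Jul 24, 2017 − 27 days = Jun 27, 2017.
Copyediting is complete: Jun 27, 2017 − 5 weeks = May 23, 2017.

23 May 2017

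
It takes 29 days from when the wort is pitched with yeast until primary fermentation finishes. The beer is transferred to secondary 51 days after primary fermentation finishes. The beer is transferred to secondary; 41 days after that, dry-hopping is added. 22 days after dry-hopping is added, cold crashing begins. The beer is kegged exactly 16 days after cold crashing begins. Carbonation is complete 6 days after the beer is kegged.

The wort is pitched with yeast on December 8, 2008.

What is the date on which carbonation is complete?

May 22, 2009

The wort is pitched with yeast: Dec 8, 2008.
Primary fermentation finishes: Dec 8, 2008 + 29 days = Jan 6, 2009.
The beer is transferred to secondary: Jan 6, 2009 + 51 days = Feb 26, 2009.
Dry-hopping is added: Feb 26, 2009 + 41 days = Apr 8, 2009.
Cold crashing begins: Apr 8, 2009 + 22 days = Apr 30, 2009.
The beer is kegged: Apr 30, 2009 + 16 days = May 16, 2009.
Carbonation is complete: May 16, 2009 + 6 days = May 22, 2009.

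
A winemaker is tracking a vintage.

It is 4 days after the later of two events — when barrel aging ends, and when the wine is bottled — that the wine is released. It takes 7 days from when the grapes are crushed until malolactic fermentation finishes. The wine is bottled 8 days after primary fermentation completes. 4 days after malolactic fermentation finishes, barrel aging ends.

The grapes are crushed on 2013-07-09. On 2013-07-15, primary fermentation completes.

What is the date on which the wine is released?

The grapes are crushed: Jul 9, 2013.
Malolactic fermentation finishes: Jul 9, 2013 + 7 days = Jul 16, 2013.
Barrel aging ends: Jul 16, 2013 + 4 days = Jul 20, 2013.
Primary fermentation completes: Jul 15, 2013.
The wine is bottled: Jul 15, 2013 + 8 days = Jul 23, 2013.
Both prerequisites met — barrel aging ends (Jul 20, 2013), the wine is bottled (Jul 23, 2013); the later is Jul 23, 2013.
The wine is released: Jul 23, 2013 + 4 days = Jul 27, 2013.

2013-07-27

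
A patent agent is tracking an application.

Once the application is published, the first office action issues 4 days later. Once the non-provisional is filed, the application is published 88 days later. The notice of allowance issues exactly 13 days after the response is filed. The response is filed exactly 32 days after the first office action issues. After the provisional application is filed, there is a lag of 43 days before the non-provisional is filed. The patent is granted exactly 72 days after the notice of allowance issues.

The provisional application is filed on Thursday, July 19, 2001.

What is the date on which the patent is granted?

Thursday, March 28, 2002

The provisional application is filed: Jul 19, 2001.
The non-provisional is filed: Jul 19, 2001 + 43 days = Aug 31, 2001.
The application is published: Aug 31, 2001 + 88 days = Nov 27, 2001.
The first office action issues: Nov 27, 2001 + 4 days = Dec 1, 2001.
The response is filed: Dec 1, 2001 + 32 days = Jan 2, 2002.
The notice of allowance issues: Jan 2, 2002 + 13 days = Jan 15, 2002.
The patent is granted: Jan 15, 2002 + 72 days = Mar 28, 2002.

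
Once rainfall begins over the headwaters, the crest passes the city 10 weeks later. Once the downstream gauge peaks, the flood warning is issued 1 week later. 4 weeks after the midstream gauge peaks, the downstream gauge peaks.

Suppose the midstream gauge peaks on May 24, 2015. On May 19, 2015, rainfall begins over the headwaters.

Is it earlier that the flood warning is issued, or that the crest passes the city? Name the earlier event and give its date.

The flood warning is issued — June 28, 2015

The midstream gauge peaks: May 24, 2015.
The downstream gauge peaks: May 24, 2015 + 4 weeks = Jun 21, 2015.
The flood warning is issued: Jun 21, 2015 + 1 week = Jun 28, 2015.
Rainfall begins over the headwaters: May 19, 2015.
The crest passes the city: May 19, 2015 + 10 weeks = Jul 28, 2015.
Comparing: the flood warning is issued on Jun 28, 2015 vs the crest passes the city on Jul 28, 2015. Earlier: the flood warning is issued.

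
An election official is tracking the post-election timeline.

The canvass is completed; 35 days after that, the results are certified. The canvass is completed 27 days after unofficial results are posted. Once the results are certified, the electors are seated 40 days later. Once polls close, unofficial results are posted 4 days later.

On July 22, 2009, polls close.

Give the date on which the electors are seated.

Polls close: Jul 22, 2009.
Unofficial results are posted: Jul 22, 2009 + 4 days = Jul 26, 2009.
The canvass is completed: Jul 26, 2009 + 27 days = Aug 22, 2009.
The results are certified: Aug 22, 2009 + 35 days = Sep 26, 2009.
The electors are seated: Sep 26, 2009 + 40 days = Nov 5, 2009.

November 5, 2009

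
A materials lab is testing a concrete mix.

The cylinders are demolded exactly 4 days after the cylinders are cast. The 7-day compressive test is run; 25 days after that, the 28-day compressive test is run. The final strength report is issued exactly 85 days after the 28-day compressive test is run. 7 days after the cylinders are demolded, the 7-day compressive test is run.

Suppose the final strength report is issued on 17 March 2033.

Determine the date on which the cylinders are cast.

The final strength report is issued: Mar 17, 2033.
The 28-day compressive test is run: Mar 17, 2033 − 85 days = Dec 22, 2032.
The 7-day compressive test is run: Dec 22, 2032 − 25 days = Nov 27, 2032.
The cylinders are demolded: Nov 27, 2032 − 7 days = Nov 20, 2032.
The cylinders are cast: Nov 20, 2032 − 4 days = Nov 16, 2032.

16 November 2032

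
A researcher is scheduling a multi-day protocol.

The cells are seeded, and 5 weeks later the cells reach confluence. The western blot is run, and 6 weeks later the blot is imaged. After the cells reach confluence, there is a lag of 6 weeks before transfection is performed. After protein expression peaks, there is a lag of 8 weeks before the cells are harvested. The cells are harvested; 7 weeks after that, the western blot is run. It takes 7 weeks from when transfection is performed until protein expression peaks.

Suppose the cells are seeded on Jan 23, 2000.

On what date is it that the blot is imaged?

Oct 22, 2000

The cells are seeded: Jan 23, 2000.
The cells reach confluence: Jan 23, 2000 + 5 weeks = Feb 27, 2000.
Transfection is performed: Feb 27, 2000 + 6 weeks = Apr 9, 2000.
Protein expression peaks: Apr 9, 2000 + 7 weeks = May 28, 2000.
The cells are harvested: May 28, 2000 + 8 weeks = Jul 23, 2000.
The western blot is run: Jul 23, 2000 + 7 weeks = Sep 10, 2000.
The blot is imaged: Sep 10, 2000 + 6 weeks = Oct 22, 2000.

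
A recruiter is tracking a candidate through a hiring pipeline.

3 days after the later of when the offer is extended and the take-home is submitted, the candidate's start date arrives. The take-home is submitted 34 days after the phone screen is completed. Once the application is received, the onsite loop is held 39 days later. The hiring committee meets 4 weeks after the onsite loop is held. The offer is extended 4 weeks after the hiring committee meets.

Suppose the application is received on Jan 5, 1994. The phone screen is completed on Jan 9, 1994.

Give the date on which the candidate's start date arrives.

The application is received: Jan 5, 1994.
The onsite loop is held: Jan 5, 1994 + 39 days = Feb 13, 1994.
The hiring committee meets: Feb 13, 1994 + 4 weeks = Mar 13, 1994.
The offer is extended: Mar 13, 1994 + 4 weeks = Apr 10, 1994.
The phone screen is completed: Jan 9, 1994.
The take-home is submitted: Jan 9, 1994 + 34 days = Feb 12, 1994.
Both prerequisites met — the offer is extended (Apr 10, 1994), the take-home is submitted (Feb 12, 1994); the later is Apr 10, 1994.
The candidate's start date arrives: Apr 10, 1994 + 3 days = Apr 13, 1994.

Apr 13, 1994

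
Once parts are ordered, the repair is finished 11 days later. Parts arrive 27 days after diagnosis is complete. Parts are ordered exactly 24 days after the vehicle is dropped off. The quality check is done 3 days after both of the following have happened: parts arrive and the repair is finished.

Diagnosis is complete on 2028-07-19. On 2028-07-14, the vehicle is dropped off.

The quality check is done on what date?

Diagnosis is complete: Jul 19, 2028.
Parts arrive: Jul 19, 2028 + 27 days = Aug 15, 2028.
The vehicle is dropped off: Jul 14, 2028.
Parts are ordered: Jul 14, 2028 + 24 days = Aug 7, 2028.
The repair is finished: Aug 7, 2028 + 11 days = Aug 18, 2028.
Both prerequisites met — parts arrive (Aug 15, 2028), the repair is finished (Aug 18, 2028); the later is Aug 18, 2028.
The quality check is done: Aug 18, 2028 + 3 days = Aug 21, 2028.

2028-08-21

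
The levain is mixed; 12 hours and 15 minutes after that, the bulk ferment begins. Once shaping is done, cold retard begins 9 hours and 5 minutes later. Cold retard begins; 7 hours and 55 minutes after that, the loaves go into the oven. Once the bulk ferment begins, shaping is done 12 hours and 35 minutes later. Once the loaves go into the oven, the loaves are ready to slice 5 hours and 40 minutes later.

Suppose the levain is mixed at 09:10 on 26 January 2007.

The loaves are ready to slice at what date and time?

The levain is mixed: 09:10 Jan 26, 2007.
The bulk ferment begins: 09:10 Jan 26, 2007 + 12h15m = 21:25 Jan 26, 2007.
Shaping is done: 21:25 Jan 26, 2007 + 12h35m = 10:00 Jan 27, 2007.
Cold retard begins: 10:00 Jan 27, 2007 + 9h05m = 19:05 Jan 27, 2007.
The loaves go into the oven: 19:05 Jan 27, 2007 + 7h55m = 03:00 Jan 28, 2007.
The loaves are ready to slice: 03:00 Jan 28, 2007 + 5h40m = 08:40 Jan 28, 2007.

08:40 on 28 January 2007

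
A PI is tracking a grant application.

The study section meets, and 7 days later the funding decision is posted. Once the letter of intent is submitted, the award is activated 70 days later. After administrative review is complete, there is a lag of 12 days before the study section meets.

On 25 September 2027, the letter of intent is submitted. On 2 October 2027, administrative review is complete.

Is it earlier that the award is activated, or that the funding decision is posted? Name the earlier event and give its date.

The funding decision is posted — 21 October 2027

The letter of intent is submitted: Sep 25, 2027.
The award is activated: Sep 25, 2027 + 70 days = Dec 4, 2027.
Administrative review is complete: Oct 2, 2027.
The study section meets: Oct 2, 2027 + 12 days = Oct 14, 2027.
The funding decision is posted: Oct 14, 2027 + 7 days = Oct 21, 2027.
Comparing: the award is activated on Dec 4, 2027 vs the funding decision is posted on Oct 21, 2027. Earlier: the funding decision is posted.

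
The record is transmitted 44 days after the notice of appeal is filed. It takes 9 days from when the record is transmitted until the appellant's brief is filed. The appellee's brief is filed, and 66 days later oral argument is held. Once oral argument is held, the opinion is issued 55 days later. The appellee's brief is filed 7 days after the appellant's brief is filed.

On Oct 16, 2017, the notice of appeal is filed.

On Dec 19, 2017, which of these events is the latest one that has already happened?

The appellee's brief is filed

The notice of appeal is filed: Oct 16, 2017.
The record is transmitted: Oct 16, 2017 + 44 days = Nov 29, 2017.
The appellant's brief is filed: Nov 29, 2017 + 9 days = Dec 8, 2017.
The appellee's brief is filed: Dec 8, 2017 + 7 days = Dec 15, 2017.
Oral argument is held: Dec 15, 2017 + 66 days = Feb 19, 2018.
The opinion is issued: Feb 19, 2018 + 55 days = Apr 15, 2018.
Dec 19, 2017 falls between when the appellee's brief is filed (Dec 15, 2017) and when oral argument is held (Feb 19, 2018).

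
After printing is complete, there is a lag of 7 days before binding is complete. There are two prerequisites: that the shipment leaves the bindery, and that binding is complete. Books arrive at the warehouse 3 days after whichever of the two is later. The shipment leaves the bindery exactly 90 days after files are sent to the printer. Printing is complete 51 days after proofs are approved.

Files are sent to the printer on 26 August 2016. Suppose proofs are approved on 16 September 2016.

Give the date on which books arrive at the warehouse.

27 November 2016

Files are sent to the printer: Aug 26, 2016.
The shipment leaves the bindery: Aug 26, 2016 + 90 days = Nov 24, 2016.
Proofs are approved: Sep 16, 2016.
Printing is complete: Sep 16, 2016 + 51 days = Nov 6, 2016.
Binding is complete: Nov 6, 2016 + 7 days = Nov 13, 2016.
Both prerequisites met — the shipment leaves the bindery (Nov 24, 2016), binding is complete (Nov 13, 2016); the later is Nov 24, 2016.
Books arrive at the warehouse: Nov 24, 2016 + 3 days = Nov 27, 2016.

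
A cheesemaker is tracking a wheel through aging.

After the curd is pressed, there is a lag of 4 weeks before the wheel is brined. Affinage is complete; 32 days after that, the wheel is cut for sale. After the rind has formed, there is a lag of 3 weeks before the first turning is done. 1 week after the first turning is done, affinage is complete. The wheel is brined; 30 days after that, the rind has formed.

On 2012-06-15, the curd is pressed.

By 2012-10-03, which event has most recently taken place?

Affinage is complete

The curd is pressed: Jun 15, 2012.
The wheel is brined: Jun 15, 2012 + 4 weeks = Jul 13, 2012.
The rind has formed: Jul 13, 2012 + 30 days = Aug 12, 2012.
The first turning is done: Aug 12, 2012 + 3 weeks = Sep 2, 2012.
Affinage is complete: Sep 2, 2012 + 1 week = Sep 9, 2012.
The wheel is cut for sale: Sep 9, 2012 + 32 days = Oct 11, 2012.
Oct 3, 2012 falls between when affinage is complete (Sep 9, 2012) and when the wheel is cut for sale (Oct 11, 2012).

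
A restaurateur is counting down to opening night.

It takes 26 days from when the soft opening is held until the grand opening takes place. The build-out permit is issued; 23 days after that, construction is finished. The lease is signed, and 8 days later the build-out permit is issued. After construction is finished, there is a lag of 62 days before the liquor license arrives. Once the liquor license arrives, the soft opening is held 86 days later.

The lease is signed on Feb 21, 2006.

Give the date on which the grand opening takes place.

Sep 14, 2006

The lease is signed: Feb 21, 2006.
The build-out permit is issued: Feb 21, 2006 + 8 days = Mar 1, 2006.
Construction is finished: Mar 1, 2006 + 23 days = Mar 24, 2006.
The liquor license arrives: Mar 24, 2006 + 62 days = May 25, 2006.
The soft opening is held: May 25, 2006 + 86 days = Aug 19, 2006.
The grand opening takes place: Aug 19, 2006 + 26 days = Sep 14, 2006.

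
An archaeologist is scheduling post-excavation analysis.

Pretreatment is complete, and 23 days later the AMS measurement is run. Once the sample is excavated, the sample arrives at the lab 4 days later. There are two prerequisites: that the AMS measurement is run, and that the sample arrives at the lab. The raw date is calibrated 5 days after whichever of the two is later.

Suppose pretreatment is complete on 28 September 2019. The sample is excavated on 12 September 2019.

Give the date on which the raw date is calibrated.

26 October 2019

Pretreatment is complete: Sep 28, 2019.
The AMS measurement is run: Sep 28, 2019 + 23 days = Oct 21, 2019.
The sample is excavated: Sep 12, 2019.
The sample arrives at the lab: Sep 12, 2019 + 4 days = Sep 16, 2019.
Both prerequisites met — the AMS measurement is run (Oct 21, 2019), the sample arrives at the lab (Sep 16, 2019); the later is Oct 21, 2019.
The raw date is calibrated: Oct 21, 2019 + 5 days = Oct 26, 2019.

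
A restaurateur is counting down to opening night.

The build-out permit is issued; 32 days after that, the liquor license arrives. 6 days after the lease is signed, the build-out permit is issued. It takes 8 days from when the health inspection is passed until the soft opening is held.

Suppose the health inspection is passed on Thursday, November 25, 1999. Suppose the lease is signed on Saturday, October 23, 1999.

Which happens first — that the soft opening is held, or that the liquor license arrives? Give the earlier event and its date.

The liquor license arrives — Tuesday, November 30, 1999

The health inspection is passed: Nov 25, 1999.
The soft opening is held: Nov 25, 1999 + 8 days = Dec 3, 1999.
The lease is signed: Oct 23, 1999.
The build-out permit is issued: Oct 23, 1999 + 6 days = Oct 29, 1999.
The liquor license arrives: Oct 29, 1999 + 32 days = Nov 30, 1999.
Comparing: the soft opening is held on Dec 3, 1999 vs the liquor license arrives on Nov 30, 1999. Earlier: the liquor license arrives.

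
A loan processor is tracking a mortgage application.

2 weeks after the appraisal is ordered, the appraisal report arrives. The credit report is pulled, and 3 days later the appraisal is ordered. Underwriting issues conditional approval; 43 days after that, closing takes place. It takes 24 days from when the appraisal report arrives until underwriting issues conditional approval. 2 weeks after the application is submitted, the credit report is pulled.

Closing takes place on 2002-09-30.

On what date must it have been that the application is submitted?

2002-06-24

Closing takes place: Sep 30, 2002.
Underwriting issues conditional approval: Sep 30, 2002 − 43 days = Aug 18, 2002.
The appraisal report arrives: Aug 18, 2002 − 24 days = Jul 25, 2002.
The appraisal is ordered: Jul 25, 2002 − 2 weeks = Jul 11, 2002.
The credit report is pulled: Jul 11, 2002 − 3 days = Jul 8, 2002.
The application is submitted: Jul 8, 2002 − 2 weeks = Jun 24, 2002.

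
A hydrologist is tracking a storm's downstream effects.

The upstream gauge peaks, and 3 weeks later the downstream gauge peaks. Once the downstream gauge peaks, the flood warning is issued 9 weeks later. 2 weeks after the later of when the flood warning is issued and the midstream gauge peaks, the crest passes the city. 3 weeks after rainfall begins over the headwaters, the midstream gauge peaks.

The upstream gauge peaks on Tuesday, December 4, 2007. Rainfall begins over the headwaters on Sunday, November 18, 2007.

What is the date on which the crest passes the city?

Tuesday, March 11, 2008

The upstream gauge peaks: Dec 4, 2007.
The downstream gauge peaks: Dec 4, 2007 + 3 weeks = Dec 25, 2007.
The flood warning is issued: Dec 25, 2007 + 9 weeks = Feb 26, 2008.
Rainfall begins over the headwaters: Nov 18, 2007.
The midstream gauge peaks: Nov 18, 2007 + 3 weeks = Dec 9, 2007.
Both prerequisites met — the flood warning is issued (Feb 26, 2008), the midstream gauge peaks (Dec 9, 2007); the later is Feb 26, 2008.
The crest passes the city: Feb 26, 2008 + 2 weeks = Mar 11, 2008.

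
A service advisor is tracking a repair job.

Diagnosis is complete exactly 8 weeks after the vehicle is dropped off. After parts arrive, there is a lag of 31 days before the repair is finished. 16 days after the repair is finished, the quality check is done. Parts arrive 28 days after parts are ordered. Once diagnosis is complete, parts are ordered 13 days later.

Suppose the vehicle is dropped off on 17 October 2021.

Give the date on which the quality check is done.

The vehicle is dropped off: Oct 17, 2021.
Diagnosis is complete: Oct 17, 2021 + 8 weeks = Dec 12, 2021.
Parts are ordered: Dec 12, 2021 + 13 days = Dec 25, 2021.
Parts arrive: Dec 25, 2021 + 28 days = Jan 22, 2022.
The repair is finished: Jan 22, 2022 + 31 days = Feb 22, 2022.
The quality check is done: Feb 22, 2022 + 16 days = Mar 10, 2022.

10 March 2022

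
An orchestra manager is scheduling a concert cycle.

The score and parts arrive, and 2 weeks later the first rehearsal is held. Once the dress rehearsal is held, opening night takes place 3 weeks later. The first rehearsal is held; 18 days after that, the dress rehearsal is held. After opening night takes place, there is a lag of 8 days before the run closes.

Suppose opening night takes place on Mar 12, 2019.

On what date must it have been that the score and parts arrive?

Jan 18, 2019

Opening night takes place: Mar 12, 2019.
The dress rehearsal is held: Mar 12, 2019 − 3 weeks = Feb 19, 2019.
The first rehearsal is held: Feb 19, 2019 − 18 days = Feb 1, 2019.
The score and parts arrive: Feb 1, 2019 − 2 weeks = Jan 18, 2019.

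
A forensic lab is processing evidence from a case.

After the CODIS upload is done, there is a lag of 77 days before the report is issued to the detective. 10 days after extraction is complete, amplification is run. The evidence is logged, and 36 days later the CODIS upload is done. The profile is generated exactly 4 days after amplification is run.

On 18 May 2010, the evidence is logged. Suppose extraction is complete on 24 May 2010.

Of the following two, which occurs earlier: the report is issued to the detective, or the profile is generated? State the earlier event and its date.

The profile is generated — 7 June 2010

The evidence is logged: May 18, 2010.
The CODIS upload is done: May 18, 2010 + 36 days = Jun 23, 2010.
The report is issued to the detective: Jun 23, 2010 + 77 days = Sep 8, 2010.
Extraction is complete: May 24, 2010.
Amplification is run: May 24, 2010 + 10 days = Jun 3, 2010.
The profile is generated: Jun 3, 2010 + 4 days = Jun 7, 2010.
Comparing: the report is issued to the detective on Sep 8, 2010 vs the profile is generated on Jun 7, 2010. Earlier: the profile is generated.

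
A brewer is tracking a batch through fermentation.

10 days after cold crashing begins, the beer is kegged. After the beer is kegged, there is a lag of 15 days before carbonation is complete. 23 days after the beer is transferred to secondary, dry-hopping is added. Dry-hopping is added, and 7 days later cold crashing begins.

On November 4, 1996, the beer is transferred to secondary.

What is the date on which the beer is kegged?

December 14, 1996

The beer is transferred to secondary: Nov 4, 1996.
Dry-hopping is added: Nov 4, 1996 + 23 days = Nov 27, 1996.
Cold crashing begins: Nov 27, 1996 + 7 days = Dec 4, 1996.
The beer is kegged: Dec 4, 1996 + 10 days = Dec 14, 1996.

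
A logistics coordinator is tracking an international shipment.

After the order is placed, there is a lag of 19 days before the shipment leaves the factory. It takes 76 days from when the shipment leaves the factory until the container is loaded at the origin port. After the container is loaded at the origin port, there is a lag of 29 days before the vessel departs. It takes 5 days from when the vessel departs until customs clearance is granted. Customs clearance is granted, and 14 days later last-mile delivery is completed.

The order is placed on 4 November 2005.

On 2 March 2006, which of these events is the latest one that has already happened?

The order is placed: Nov 4, 2005.
The shipment leaves the factory: Nov 4, 2005 + 19 days = Nov 23, 2005.
The container is loaded at the origin port: Nov 23, 2005 + 76 days = Feb 7, 2006.
The vessel departs: Feb 7, 2006 + 29 days = Mar 8, 2006.
Customs clearance is granted: Mar 8, 2006 + 5 days = Mar 13, 2006.
Last-mile delivery is completed: Mar 13, 2006 + 14 days = Mar 27, 2006.
Mar 2, 2006 falls between when the container is loaded at the origin port (Feb 7, 2006) and when the vessel departs (Mar 8, 2006).

The container is loaded at the origin port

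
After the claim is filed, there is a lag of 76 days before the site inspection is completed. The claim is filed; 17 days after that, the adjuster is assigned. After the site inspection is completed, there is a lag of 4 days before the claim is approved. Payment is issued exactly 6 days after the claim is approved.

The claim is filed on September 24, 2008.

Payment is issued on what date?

The claim is filed: Sep 24, 2008.
The site inspection is completed: Sep 24, 2008 + 76 days = Dec 9, 2008.
The claim is approved: Dec 9, 2008 + 4 days = Dec 13, 2008.
Payment is issued: Dec 13, 2008 + 6 days = Dec 19, 2008.

December 19, 2008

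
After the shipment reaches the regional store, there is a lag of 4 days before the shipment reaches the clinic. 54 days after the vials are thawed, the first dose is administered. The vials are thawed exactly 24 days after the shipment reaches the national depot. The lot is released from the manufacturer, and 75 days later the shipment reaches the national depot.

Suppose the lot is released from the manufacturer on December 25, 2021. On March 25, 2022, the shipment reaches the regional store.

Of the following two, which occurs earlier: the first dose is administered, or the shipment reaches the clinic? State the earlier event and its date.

The shipment reaches the clinic — March 29, 2022

The lot is released from the manufacturer: Dec 25, 2021.
The shipment reaches the national depot: Dec 25, 2021 + 75 days = Mar 10, 2022.
The vials are thawed: Mar 10, 2022 + 24 days = Apr 3, 2022.
The first dose is administered: Apr 3, 2022 + 54 days = May 27, 2022.
The shipment reaches the regional store: Mar 25, 2022.
The shipment reaches the clinic: Mar 25, 2022 + 4 days = Mar 29, 2022.
Comparing: the first dose is administered on May 27, 2022 vs the shipment reaches the clinic on Mar 29, 2022. Earlier: the shipment reaches the clinic.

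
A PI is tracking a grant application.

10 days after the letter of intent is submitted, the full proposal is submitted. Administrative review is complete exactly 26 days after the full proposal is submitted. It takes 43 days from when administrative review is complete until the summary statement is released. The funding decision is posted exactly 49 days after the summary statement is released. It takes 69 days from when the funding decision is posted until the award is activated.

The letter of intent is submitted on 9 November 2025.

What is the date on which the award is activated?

The letter of intent is submitted: Nov 9, 2025.
The full proposal is submitted: Nov 9, 2025 + 10 days = Nov 19, 2025.
Administrative review is complete: Nov 19, 2025 + 26 days = Dec 15, 2025.
The summary statement is released: Dec 15, 2025 + 43 days = Jan 27, 2026.
The funding decision is posted: Jan 27, 2026 + 49 days = Mar 17, 2026.
The award is activated: Mar 17, 2026 + 69 days = May 25, 2026.

25 May 2026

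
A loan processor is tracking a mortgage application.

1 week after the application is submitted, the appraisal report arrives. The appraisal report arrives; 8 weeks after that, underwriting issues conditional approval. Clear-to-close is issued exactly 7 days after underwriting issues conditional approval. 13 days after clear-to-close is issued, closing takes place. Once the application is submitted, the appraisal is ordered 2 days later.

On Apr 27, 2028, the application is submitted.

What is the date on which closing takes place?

The application is submitted: Apr 27, 2028.
The appraisal report arrives: Apr 27, 2028 + 1 week = May 4, 2028.
Underwriting issues conditional approval: May 4, 2028 + 8 weeks = Jun 29, 2028.
Clear-to-close is issued: Jun 29, 2028 + 7 days = Jul 6, 2028.
Closing takes place: Jul 6, 2028 + 13 days = Jul 19, 2028.

Jul 19, 2028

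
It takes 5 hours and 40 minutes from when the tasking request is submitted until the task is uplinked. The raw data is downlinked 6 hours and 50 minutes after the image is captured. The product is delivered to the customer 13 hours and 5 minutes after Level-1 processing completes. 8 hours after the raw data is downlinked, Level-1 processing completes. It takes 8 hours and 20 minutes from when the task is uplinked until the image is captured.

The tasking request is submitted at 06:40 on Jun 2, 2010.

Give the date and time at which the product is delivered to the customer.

00:35 on Jun 4, 2010

The tasking request is submitted: 06:40 Jun 2, 2010.
The task is uplinked: 06:40 Jun 2, 2010 + 5h40m = 12:20 Jun 2, 2010.
The image is captured: 12:20 Jun 2, 2010 + 8h20m = 20:40 Jun 2, 2010.
The raw data is downlinked: 20:40 Jun 2, 2010 + 6h50m = 03:30 Jun 3, 2010.
Level-1 processing completes: 03:30 Jun 3, 2010 + 8h = 11:30 Jun 3, 2010.
The product is delivered to the customer: 11:30 Jun 3, 2010 + 13h05m = 00:35 Jun 4, 2010.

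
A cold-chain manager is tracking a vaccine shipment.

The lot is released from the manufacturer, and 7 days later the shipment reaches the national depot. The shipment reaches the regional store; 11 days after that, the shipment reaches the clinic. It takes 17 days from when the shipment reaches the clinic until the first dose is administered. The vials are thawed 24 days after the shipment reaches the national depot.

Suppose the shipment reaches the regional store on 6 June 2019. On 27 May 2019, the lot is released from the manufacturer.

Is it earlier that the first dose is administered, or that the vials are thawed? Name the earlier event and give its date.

The shipment reaches the regional store: Jun 6, 2019.
The shipment reaches the clinic: Jun 6, 2019 + 11 days = Jun 17, 2019.
The first dose is administered: Jun 17, 2019 + 17 days = Jul 4, 2019.
The lot is released from the manufacturer: May 27, 2019.
The shipment reaches the national depot: May 27, 2019 + 7 days = Jun 3, 2019.
The vials are thawed: Jun 3, 2019 + 24 days = Jun 27, 2019.
Comparing: the first dose is administered on Jul 4, 2019 vs the vials are thawed on Jun 27, 2019. Earlier: the vials are thawed.

The vials are thawed — 27 June 2019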